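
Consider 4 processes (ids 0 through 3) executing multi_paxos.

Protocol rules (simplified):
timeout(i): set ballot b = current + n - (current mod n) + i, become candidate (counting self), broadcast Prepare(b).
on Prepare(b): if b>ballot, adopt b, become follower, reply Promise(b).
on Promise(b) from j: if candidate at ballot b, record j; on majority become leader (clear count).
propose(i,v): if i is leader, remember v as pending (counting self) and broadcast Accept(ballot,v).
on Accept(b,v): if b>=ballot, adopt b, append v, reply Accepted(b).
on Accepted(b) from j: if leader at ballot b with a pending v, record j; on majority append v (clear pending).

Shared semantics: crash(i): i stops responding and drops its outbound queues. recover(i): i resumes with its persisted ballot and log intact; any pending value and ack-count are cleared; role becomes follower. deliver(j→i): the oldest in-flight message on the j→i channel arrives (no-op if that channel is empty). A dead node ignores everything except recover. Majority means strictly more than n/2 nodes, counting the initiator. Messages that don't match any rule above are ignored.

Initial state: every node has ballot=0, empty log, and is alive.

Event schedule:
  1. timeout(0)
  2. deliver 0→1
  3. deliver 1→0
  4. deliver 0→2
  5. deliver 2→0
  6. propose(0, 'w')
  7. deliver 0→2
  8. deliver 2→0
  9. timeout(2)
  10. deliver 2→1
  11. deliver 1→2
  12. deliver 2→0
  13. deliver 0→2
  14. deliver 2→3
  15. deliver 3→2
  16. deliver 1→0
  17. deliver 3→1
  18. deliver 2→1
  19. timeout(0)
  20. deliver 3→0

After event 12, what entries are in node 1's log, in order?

empty

1. timeout(0):  <0:cand b4 ->
2. deliver 0→1:  <1:foll b4 ->
3. deliver 1→0:  nop
4. deliver 0→2:  <2:foll b4 ->
5. deliver 2→0:  <0:lead b4 ->
6. propose(0,'w'):  nop
7. deliver 0→2:  <2:foll b4 w>
8. deliver 2→0:  nop
9. timeout(2):  <2:cand b10 w>
10. deliver 2→1:  <1:foll b10 ->
11. deliver 1→2:  nop
12. deliver 2→0:  <0:foll b10 ->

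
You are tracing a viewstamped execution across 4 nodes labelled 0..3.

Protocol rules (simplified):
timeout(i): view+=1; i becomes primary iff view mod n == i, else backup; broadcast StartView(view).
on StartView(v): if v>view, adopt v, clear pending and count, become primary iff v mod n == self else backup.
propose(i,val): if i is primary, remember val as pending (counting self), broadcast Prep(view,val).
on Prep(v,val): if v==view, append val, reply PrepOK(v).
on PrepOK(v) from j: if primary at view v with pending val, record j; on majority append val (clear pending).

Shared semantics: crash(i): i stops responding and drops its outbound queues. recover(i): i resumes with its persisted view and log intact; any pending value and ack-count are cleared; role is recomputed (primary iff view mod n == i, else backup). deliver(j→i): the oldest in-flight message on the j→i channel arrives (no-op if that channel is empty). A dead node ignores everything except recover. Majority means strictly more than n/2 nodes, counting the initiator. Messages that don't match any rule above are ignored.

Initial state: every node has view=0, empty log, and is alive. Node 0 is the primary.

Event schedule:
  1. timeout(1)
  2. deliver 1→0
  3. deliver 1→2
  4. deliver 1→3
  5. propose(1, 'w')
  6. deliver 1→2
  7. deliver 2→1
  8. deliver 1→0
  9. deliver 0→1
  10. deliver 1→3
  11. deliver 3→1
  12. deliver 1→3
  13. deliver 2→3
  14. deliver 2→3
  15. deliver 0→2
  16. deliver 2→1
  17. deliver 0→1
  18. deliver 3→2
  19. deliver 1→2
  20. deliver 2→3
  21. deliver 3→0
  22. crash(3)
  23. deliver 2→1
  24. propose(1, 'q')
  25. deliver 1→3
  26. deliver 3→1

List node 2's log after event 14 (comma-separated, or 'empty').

after 1 — timeout(1): n1:prim/v1/[-]
after 2 — deliver 1→0: n0:back/v1/[-]
after 3 — deliver 1→2: n2:back/v1/[-]
after 4 — deliver 1→3: n3:back/v1/[-]
after 5 — propose(1,'w'): ·
after 6 — deliver 1→2: n2:back/v1/[w]
after 7 — deliver 2→1: ·
after 8 — deliver 1→0: n0:back/v1/[w]
after 9 — deliver 0→1: n1:prim/v1/[w]
after 10 — deliver 1→3: n3:back/v1/[w]
after 11 — deliver 3→1: ·
after 12 — deliver 1→3: ·
after 13 — deliver 2→3: ·
after 14 — deliver 2→3: ·

w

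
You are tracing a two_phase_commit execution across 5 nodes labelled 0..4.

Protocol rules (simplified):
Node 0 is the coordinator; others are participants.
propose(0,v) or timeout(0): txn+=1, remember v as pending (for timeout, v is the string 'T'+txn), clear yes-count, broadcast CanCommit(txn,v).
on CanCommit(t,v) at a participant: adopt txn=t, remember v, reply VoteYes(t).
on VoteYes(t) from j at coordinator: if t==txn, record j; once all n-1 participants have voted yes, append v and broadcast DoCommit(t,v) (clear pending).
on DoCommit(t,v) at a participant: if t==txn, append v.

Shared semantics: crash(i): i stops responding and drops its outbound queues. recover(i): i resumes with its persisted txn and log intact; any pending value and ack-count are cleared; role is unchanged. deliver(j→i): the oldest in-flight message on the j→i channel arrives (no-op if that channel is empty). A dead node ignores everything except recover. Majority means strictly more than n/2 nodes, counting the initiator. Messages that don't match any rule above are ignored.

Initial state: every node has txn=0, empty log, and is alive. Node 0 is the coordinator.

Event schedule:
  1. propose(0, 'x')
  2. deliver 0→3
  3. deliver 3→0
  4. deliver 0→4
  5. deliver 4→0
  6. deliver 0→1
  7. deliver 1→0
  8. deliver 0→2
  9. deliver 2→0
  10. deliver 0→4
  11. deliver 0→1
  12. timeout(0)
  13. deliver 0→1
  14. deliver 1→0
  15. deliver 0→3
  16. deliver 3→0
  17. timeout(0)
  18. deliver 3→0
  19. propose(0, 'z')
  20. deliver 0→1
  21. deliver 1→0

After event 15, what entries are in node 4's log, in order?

[1] propose(0,'x') → N0(coor t1 [-])
[2] deliver 0→3 → N3(part t1 [-])
[3] deliver 3→0 → ∅
[4] deliver 0→4 → N4(part t1 [-])
[5] deliver 4→0 → ∅
[6] deliver 0→1 → N1(part t1 [-])
[7] deliver 1→0 → ∅
[8] deliver 0→2 → N2(part t1 [-])
[9] deliver 2→0 → N0(coor t1 [x])
[10] deliver 0→4 → N4(part t1 [x])
[11] deliver 0→1 → N1(part t1 [x])
[12] timeout(0) → N0(coor t2 [x])
[13] deliver 0→1 → N1(part t2 [x])
[14] deliver 1→0 → ∅
[15] deliver 0→3 → N3(part t1 [x])

x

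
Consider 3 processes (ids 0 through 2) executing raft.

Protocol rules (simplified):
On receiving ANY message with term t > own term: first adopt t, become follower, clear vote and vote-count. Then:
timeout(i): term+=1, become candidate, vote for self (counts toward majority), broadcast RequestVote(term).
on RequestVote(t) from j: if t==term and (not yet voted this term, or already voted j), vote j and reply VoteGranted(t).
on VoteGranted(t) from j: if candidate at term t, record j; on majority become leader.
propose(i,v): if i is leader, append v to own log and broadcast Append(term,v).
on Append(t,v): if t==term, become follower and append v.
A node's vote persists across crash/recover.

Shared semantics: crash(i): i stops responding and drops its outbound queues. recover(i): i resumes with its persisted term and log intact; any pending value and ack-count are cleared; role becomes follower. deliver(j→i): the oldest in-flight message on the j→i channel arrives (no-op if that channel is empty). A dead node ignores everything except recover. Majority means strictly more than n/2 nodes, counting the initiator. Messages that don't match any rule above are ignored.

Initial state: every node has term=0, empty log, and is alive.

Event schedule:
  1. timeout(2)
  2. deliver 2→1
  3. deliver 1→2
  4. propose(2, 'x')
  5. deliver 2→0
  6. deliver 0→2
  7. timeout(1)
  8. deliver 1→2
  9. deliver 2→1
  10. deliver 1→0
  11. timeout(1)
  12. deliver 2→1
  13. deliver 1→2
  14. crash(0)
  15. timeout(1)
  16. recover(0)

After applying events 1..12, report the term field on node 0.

step 1 timeout(2): 2={cand,t=1,log=-}
step 2 deliver 2→1: 1={foll,t=1,log=-}
step 3 deliver 1→2: 2={lead,t=1,log=-}
step 4 propose(2,'x'): 2={lead,t=1,log=x}
step 5 deliver 2→0: 0={foll,t=1,log=-}
step 6 deliver 0→2: —
step 7 timeout(1): 1={cand,t=2,log=-}
step 8 deliver 1→2: 2={foll,t=2,log=x}
step 9 deliver 2→1: —
step 10 deliver 1→0: 0={foll,t=2,log=-}
step 11 timeout(1): 1={cand,t=3,log=-}
step 12 deliver 2→1: —

2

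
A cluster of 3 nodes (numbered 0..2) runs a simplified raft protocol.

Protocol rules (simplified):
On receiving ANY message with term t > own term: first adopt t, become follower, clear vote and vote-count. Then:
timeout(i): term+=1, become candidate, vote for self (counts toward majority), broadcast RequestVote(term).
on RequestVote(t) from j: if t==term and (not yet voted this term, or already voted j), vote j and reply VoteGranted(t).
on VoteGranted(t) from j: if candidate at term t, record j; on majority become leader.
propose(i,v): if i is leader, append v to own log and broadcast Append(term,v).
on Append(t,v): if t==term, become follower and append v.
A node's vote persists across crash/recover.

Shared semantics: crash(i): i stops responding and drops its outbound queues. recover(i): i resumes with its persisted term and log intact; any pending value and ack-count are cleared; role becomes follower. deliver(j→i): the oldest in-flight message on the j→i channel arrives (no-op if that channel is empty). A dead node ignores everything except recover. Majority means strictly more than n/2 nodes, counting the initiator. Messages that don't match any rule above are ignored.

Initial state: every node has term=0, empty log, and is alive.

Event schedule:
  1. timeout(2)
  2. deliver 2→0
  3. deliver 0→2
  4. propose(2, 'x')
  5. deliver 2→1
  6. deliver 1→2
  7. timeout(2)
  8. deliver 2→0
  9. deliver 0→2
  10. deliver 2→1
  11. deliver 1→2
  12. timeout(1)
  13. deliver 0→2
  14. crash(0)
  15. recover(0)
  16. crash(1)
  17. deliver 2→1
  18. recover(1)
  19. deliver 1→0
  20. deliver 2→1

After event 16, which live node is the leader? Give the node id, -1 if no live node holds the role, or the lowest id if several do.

-1

step 1 timeout(2): 2={cand,t=1,log=-}
step 2 deliver 2→0: 0={foll,t=1,log=-}
step 3 deliver 0→2: 2={lead,t=1,log=-}
step 4 propose(2,'x'): 2={lead,t=1,log=x}
step 5 deliver 2→1: 1={foll,t=1,log=-}
step 6 deliver 1→2: —
step 7 timeout(2): 2={cand,t=2,log=x}
step 8 deliver 2→0: 0={foll,t=1,log=x}
step 9 deliver 0→2: —
step 10 deliver 2→1: 1={foll,t=1,log=x}
step 11 deliver 1→2: —
step 12 timeout(1): 1={cand,t=2,log=x}
step 13 deliver 0→2: —
step 14 crash(0): 0={✗foll,t=1,log=x}
step 15 recover(0): 0={foll,t=1,log=x}
step 16 crash(1): 1={✗cand,t=2,log=x}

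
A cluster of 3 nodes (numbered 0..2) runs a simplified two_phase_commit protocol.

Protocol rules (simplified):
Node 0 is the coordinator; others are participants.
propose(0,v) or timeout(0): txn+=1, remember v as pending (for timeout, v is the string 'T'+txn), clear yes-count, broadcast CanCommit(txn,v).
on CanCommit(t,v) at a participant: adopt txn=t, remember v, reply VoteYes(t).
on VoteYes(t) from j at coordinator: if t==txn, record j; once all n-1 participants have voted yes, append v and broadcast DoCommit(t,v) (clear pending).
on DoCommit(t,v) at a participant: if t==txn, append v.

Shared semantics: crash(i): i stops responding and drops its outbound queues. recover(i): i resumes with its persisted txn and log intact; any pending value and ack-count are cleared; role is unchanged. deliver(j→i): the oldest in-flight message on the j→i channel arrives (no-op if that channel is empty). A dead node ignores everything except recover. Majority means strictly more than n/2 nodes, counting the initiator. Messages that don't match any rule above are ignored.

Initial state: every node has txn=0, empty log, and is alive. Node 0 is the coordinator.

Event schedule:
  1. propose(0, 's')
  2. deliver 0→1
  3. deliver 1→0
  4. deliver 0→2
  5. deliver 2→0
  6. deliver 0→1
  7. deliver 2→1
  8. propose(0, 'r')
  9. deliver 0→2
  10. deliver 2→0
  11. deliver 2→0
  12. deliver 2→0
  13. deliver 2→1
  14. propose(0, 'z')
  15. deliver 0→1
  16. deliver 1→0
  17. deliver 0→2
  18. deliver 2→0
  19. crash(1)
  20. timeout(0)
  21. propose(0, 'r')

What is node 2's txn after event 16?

1

1. propose(0,'s'):  <0:coor t1 ->
2. deliver 0→1:  <1:part t1 ->
3. deliver 1→0:  nop
4. deliver 0→2:  <2:part t1 ->
5. deliver 2→0:  <0:coor t1 s>
6. deliver 0→1:  <1:part t1 s>
7. deliver 2→1:  nop
8. propose(0,'r'):  <0:coor t2 s>
9. deliver 0→2:  <2:part t1 s>
10. deliver 2→0:  nop
11. deliver 2→0:  nop
12. deliver 2→0:  nop
13. deliver 2→1:  nop
14. propose(0,'z'):  <0:coor t3 s>
15. deliver 0→1:  <1:part t2 s>
16. deliver 1→0:  nop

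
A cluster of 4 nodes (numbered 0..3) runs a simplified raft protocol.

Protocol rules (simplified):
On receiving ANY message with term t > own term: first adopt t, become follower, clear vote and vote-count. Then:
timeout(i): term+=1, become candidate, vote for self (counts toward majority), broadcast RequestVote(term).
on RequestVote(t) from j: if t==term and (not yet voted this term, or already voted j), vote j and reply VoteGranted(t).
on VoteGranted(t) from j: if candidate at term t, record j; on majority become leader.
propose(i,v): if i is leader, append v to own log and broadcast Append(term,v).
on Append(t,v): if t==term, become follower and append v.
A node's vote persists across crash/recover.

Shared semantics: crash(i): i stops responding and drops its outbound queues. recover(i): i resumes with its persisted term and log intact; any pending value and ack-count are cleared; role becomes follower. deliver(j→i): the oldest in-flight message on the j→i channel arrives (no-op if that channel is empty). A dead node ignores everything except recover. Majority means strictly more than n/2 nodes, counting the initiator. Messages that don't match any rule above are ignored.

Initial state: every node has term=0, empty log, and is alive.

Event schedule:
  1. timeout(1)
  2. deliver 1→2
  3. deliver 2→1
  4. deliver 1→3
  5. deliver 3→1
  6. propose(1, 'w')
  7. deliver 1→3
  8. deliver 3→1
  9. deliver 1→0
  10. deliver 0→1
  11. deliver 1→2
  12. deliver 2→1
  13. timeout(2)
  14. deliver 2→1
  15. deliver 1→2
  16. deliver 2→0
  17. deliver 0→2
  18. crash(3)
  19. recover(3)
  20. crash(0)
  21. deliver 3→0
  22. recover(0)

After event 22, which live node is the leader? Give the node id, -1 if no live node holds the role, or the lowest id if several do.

2

1. timeout(1):  <1:cand t1 ->
2. deliver 1→2:  <2:foll t1 ->
3. deliver 2→1:  nop
4. deliver 1→3:  <3:foll t1 ->
5. deliver 3→1:  <1:lead t1 ->
6. propose(1,'w'):  <1:lead t1 w>
7. deliver 1→3:  <3:foll t1 w>
8. deliver 3→1:  nop
9. deliver 1→0:  <0:foll t1 ->
10. deliver 0→1:  nop
11. deliver 1→2:  <2:foll t1 w>
12. deliver 2→1:  nop
13. timeout(2):  <2:cand t2 w>
14. deliver 2→1:  <1:foll t2 w>
15. deliver 1→2:  nop
16. deliver 2→0:  <0:foll t2 ->
17. deliver 0→2:  <2:lead t2 w>
18. crash(3):  <3:✗foll t1 w>
19. recover(3):  <3:foll t1 w>
20. crash(0):  <0:✗foll t2 ->
21. deliver 3→0:  nop
22. recover(0):  <0:foll t2 ->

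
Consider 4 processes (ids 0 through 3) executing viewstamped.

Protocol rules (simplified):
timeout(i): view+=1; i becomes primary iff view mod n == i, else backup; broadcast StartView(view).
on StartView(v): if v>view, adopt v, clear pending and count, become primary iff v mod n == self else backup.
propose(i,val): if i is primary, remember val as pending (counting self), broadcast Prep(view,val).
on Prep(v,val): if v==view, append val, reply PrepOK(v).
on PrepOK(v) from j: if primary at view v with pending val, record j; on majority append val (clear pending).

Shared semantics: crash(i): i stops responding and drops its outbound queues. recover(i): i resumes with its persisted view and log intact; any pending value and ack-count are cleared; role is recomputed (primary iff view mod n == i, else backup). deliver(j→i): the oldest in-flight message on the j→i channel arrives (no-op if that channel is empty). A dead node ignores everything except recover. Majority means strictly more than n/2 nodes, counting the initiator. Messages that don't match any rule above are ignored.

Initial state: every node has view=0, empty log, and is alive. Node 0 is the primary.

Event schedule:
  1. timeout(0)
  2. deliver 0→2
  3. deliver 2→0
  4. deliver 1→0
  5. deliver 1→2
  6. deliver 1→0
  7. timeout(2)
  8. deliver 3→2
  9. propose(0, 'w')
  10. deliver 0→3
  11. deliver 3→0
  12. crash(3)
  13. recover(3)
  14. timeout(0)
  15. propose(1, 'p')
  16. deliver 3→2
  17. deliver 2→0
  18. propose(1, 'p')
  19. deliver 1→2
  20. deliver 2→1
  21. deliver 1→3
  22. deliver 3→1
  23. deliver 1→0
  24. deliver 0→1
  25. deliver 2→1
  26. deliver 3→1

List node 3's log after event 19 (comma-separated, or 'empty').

empty

after 1 — timeout(0): n0:back/v1/[-]
after 2 — deliver 0→2: n2:back/v1/[-]
after 3 — deliver 2→0: ·
after 4 — deliver 1→0: ·
after 5 — deliver 1→2: ·
after 6 — deliver 1→0: ·
after 7 — timeout(2): n2:prim/v2/[-]
after 8 — deliver 3→2: ·
after 9 — propose(0,'w'): ·
after 10 — deliver 0→3: n3:back/v1/[-]
after 11 — deliver 3→0: ·
after 12 — crash(3): n3:✗back/v1/[-]
after 13 — recover(3): n3:back/v1/[-]
after 14 — timeout(0): n0:back/v2/[-]
after 15 — propose(1,'p'): ·
after 16 — deliver 3→2: ·
after 17 — deliver 2→0: ·
after 18 — propose(1,'p'): ·
after 19 — deliver 1→2: ·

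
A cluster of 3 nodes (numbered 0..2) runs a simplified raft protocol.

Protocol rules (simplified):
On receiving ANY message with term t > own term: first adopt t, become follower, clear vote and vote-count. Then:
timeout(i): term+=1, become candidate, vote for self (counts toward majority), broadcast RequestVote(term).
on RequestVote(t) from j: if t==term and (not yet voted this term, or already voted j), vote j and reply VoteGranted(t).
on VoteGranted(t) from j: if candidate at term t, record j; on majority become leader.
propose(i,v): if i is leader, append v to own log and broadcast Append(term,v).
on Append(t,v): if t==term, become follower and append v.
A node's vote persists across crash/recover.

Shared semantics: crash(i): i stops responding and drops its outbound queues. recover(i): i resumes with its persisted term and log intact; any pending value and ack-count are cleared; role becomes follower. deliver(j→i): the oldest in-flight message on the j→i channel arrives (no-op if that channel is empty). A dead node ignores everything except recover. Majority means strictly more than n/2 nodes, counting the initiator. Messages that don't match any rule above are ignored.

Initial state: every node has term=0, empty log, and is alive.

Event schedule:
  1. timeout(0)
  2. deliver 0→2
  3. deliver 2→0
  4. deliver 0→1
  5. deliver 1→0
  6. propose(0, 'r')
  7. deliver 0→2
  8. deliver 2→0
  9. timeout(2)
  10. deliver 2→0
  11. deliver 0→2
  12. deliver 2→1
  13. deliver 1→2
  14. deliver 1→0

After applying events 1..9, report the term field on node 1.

1

[1] timeout(0) → N0(cand t1 [-])
[2] deliver 0→2 → N2(foll t1 [-])
[3] deliver 2→0 → N0(lead t1 [-])
[4] deliver 0→1 → N1(foll t1 [-])
[5] deliver 1→0 → ∅
[6] propose(0,'r') → N0(lead t1 [r])
[7] deliver 0→2 → N2(foll t1 [r])
[8] deliver 2→0 → ∅
[9] timeout(2) → N2(cand t2 [r])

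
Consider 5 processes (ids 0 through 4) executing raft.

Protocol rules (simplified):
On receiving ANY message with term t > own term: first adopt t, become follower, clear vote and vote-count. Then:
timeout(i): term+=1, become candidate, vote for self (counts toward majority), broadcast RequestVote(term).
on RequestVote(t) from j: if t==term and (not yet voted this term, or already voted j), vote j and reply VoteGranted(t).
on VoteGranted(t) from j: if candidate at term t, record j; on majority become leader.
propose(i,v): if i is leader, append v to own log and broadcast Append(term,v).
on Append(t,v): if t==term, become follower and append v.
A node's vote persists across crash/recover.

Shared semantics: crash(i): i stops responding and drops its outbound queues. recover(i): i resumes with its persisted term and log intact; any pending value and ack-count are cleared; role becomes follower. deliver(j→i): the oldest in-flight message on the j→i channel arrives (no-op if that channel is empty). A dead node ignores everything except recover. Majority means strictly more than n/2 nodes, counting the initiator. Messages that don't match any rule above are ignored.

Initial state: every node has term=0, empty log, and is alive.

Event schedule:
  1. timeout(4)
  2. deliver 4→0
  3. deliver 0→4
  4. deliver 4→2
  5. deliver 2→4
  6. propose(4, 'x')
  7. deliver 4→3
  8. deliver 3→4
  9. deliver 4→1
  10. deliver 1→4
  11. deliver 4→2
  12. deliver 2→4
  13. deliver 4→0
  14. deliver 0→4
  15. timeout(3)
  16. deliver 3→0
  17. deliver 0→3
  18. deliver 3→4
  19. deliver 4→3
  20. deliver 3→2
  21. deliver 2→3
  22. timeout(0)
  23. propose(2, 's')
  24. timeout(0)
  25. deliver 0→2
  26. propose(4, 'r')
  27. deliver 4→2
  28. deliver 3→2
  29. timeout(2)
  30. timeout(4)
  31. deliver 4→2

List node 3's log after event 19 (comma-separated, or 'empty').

empty

1. timeout(4):  <4:cand t1 ->
2. deliver 4→0:  <0:foll t1 ->
3. deliver 0→4:  nop
4. deliver 4→2:  <2:foll t1 ->
5. deliver 2→4:  <4:lead t1 ->
6. propose(4,'x'):  <4:lead t1 x>
7. deliver 4→3:  <3:foll t1 ->
8. deliver 3→4:  nop
9. deliver 4→1:  <1:foll t1 ->
10. deliver 1→4:  nop
11. deliver 4→2:  <2:foll t1 x>
12. deliver 2→4:  nop
13. deliver 4→0:  <0:foll t1 x>
14. deliver 0→4:  nop
15. timeout(3):  <3:cand t2 ->
16. deliver 3→0:  <0:foll t2 x>
17. deliver 0→3:  nop
18. deliver 3→4:  <4:foll t2 x>
19. deliver 4→3:  nop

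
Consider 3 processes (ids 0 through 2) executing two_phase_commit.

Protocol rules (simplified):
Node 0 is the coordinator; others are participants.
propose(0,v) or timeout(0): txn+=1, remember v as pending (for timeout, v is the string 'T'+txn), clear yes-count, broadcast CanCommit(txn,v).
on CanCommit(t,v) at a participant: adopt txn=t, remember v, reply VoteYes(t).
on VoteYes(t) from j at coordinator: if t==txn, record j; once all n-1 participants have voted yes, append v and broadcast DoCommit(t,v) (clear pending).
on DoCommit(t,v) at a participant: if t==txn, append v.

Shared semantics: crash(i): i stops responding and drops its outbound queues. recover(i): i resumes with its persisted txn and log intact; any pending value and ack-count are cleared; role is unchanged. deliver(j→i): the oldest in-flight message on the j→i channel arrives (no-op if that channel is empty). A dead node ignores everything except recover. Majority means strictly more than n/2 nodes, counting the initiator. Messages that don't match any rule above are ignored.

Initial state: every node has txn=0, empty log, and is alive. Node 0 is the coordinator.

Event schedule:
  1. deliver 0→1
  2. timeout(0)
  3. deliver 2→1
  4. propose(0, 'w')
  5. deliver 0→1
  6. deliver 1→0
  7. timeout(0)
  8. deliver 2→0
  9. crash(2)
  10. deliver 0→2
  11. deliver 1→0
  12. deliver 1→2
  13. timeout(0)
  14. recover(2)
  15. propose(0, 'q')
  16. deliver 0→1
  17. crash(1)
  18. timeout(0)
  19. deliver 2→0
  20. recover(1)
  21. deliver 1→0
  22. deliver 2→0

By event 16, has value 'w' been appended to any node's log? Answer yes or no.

no

e1 deliver 0→1: ·
e2 timeout(0): 0[coor,t=1,-]
e3 deliver 2→1: ·
e4 propose(0,'w'): 0[coor,t=2,-]
e5 deliver 0→1: 1[part,t=1,-]
e6 deliver 1→0: ·
e7 timeout(0): 0[coor,t=3,-]
e8 deliver 2→0: ·
e9 crash(2): 2[✗part,t=0,-]
e10 deliver 0→2: ·
e11 deliver 1→0: ·
e12 deliver 1→2: ·
e13 timeout(0): 0[coor,t=4,-]
e14 recover(2): 2[part,t=0,-]
e15 propose(0,'q'): 0[coor,t=5,-]
e16 deliver 0→1: 1[part,t=2,-]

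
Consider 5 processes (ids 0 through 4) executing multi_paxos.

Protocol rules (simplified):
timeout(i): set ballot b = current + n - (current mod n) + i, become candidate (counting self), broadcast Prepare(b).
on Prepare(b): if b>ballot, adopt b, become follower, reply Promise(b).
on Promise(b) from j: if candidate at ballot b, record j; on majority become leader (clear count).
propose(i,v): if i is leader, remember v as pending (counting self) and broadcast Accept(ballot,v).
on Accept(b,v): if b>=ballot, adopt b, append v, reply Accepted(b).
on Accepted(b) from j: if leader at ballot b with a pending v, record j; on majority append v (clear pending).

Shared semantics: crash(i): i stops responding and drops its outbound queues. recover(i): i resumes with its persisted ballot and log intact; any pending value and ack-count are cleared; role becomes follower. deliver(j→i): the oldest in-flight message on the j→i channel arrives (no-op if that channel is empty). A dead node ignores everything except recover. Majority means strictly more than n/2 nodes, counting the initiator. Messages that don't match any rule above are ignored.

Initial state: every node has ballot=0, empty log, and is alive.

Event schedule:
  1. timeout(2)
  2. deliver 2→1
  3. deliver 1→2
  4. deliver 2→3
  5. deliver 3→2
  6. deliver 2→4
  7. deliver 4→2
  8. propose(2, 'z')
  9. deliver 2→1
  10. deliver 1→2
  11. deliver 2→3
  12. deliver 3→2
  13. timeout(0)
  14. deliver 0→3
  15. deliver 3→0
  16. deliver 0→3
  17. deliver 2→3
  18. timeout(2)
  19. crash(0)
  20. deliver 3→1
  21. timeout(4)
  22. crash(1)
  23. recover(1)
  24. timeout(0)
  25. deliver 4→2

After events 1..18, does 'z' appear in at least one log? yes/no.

after 1 — timeout(2): n2:cand/b7/[-]
after 2 — deliver 2→1: n1:foll/b7/[-]
after 3 — deliver 1→2: ·
after 4 — deliver 2→3: n3:foll/b7/[-]
after 5 — deliver 3→2: n2:lead/b7/[-]
after 6 — deliver 2→4: n4:foll/b7/[-]
after 7 — deliver 4→2: ·
after 8 — propose(2,'z'): ·
after 9 — deliver 2→1: n1:foll/b7/[z]
after 10 — deliver 1→2: ·
after 11 — deliver 2→3: n3:foll/b7/[z]
after 12 — deliver 3→2: n2:lead/b7/[z]
after 13 — timeout(0): n0:cand/b5/[-]
after 14 — deliver 0→3: ·
after 15 — deliver 3→0: ·
after 16 — deliver 0→3: ·
after 17 — deliver 2→3: ·
after 18 — timeout(2): n2:cand/b12/[z]

yes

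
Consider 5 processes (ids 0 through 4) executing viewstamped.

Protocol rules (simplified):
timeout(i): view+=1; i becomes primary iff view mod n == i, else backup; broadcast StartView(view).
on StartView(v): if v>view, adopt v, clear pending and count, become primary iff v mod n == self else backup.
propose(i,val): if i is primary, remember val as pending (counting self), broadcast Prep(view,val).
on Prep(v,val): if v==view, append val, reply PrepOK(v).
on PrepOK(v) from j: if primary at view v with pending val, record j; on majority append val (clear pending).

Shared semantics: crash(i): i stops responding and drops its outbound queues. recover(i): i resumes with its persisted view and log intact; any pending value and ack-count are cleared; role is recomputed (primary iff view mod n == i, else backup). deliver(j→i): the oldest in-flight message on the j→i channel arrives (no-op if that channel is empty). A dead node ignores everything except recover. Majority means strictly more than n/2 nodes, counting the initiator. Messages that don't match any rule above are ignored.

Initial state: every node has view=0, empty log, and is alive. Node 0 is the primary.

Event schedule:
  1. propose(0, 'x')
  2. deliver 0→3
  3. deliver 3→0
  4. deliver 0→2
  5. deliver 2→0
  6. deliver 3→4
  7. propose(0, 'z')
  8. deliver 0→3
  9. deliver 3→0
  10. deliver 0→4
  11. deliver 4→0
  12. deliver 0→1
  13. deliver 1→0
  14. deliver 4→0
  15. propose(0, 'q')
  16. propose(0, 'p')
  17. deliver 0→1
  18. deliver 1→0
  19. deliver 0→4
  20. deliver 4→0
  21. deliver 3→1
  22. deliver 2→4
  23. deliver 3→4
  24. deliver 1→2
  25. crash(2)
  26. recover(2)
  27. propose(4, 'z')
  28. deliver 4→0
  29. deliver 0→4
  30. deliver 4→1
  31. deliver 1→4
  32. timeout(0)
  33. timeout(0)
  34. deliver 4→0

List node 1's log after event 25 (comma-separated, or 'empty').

x,z

e1 propose(0,'x'): ·
e2 deliver 0→3: 3[back,v=0,x]
e3 deliver 3→0: ·
e4 deliver 0→2: 2[back,v=0,x]
e5 deliver 2→0: 0[prim,v=0,x]
e6 deliver 3→4: ·
e7 propose(0,'z'): ·
e8 deliver 0→3: 3[back,v=0,x,z]
e9 deliver 3→0: ·
e10 deliver 0→4: 4[back,v=0,x]
e11 deliver 4→0: 0[prim,v=0,x,z]
e12 deliver 0→1: 1[back,v=0,x]
e13 deliver 1→0: ·
e14 deliver 4→0: ·
e15 propose(0,'q'): ·
e16 propose(0,'p'): ·
e17 deliver 0→1: 1[back,v=0,x,z]
e18 deliver 1→0: ·
e19 deliver 0→4: 4[back,v=0,x,z]
e20 deliver 4→0: 0[prim,v=0,x,z,p]
e21 deliver 3→1: ·
e22 deliver 2→4: ·
e23 deliver 3→4: ·
e24 deliver 1→2: ·
e25 crash(2): 2[✗back,v=0,x]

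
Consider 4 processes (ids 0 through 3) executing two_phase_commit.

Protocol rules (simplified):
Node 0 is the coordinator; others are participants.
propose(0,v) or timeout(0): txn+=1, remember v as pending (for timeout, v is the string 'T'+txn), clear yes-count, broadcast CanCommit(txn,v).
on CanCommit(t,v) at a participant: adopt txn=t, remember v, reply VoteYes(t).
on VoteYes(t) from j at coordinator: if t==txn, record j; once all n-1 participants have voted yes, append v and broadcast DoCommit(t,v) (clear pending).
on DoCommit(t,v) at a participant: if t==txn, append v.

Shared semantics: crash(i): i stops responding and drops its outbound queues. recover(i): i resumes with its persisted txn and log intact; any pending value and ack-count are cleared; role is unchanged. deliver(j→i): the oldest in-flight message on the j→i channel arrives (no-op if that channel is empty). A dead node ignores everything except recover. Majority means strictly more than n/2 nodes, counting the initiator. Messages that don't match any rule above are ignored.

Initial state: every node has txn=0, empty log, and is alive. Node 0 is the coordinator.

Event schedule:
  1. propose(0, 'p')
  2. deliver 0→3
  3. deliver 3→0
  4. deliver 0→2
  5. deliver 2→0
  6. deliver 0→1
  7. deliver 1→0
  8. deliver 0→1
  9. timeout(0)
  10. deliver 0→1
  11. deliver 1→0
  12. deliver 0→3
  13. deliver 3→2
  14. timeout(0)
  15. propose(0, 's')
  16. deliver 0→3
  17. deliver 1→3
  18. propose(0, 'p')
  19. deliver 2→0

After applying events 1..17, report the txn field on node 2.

1. propose(0,'p'):  <0:coor t1 ->
2. deliver 0→3:  <3:part t1 ->
3. deliver 3→0:  nop
4. deliver 0→2:  <2:part t1 ->
5. deliver 2→0:  nop
6. deliver 0→1:  <1:part t1 ->
7. deliver 1→0:  <0:coor t1 p>
8. deliver 0→1:  <1:part t1 p>
9. timeout(0):  <0:coor t2 p>
10. deliver 0→1:  <1:part t2 p>
11. deliver 1→0:  nop
12. deliver 0→3:  <3:part t1 p>
13. deliver 3→2:  nop
14. timeout(0):  <0:coor t3 p>
15. propose(0,'s'):  <0:coor t4 p>
16. deliver 0→3:  <3:part t2 p>
17. deliver 1→3:  nop

1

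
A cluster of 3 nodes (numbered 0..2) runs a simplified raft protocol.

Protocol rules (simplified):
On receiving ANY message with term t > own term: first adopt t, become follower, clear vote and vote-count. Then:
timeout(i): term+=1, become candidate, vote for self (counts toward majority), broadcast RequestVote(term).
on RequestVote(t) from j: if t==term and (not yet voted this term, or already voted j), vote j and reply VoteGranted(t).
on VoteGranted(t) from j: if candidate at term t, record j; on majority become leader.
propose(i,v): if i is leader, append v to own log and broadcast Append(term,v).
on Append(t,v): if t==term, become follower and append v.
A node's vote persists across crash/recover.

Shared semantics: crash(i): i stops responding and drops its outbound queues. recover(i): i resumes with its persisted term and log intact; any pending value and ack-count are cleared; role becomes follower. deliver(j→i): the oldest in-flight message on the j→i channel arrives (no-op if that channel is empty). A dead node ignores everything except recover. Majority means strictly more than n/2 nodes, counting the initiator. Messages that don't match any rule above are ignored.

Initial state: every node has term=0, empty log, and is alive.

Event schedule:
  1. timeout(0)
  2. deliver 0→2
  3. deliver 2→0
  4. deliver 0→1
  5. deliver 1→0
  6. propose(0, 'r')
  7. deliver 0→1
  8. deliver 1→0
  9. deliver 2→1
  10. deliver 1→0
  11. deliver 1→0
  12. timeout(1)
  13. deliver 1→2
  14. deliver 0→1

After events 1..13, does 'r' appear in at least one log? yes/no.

yes

e1 timeout(0): 0[cand,t=1,-]
e2 deliver 0→2: 2[foll,t=1,-]
e3 deliver 2→0: 0[lead,t=1,-]
e4 deliver 0→1: 1[foll,t=1,-]
e5 deliver 1→0: ·
e6 propose(0,'r'): 0[lead,t=1,r]
e7 deliver 0→1: 1[foll,t=1,r]
e8 deliver 1→0: ·
e9 deliver 2→1: ·
e10 deliver 1→0: ·
e11 deliver 1→0: ·
e12 timeout(1): 1[cand,t=2,r]
e13 deliver 1→2: 2[foll,t=2,-]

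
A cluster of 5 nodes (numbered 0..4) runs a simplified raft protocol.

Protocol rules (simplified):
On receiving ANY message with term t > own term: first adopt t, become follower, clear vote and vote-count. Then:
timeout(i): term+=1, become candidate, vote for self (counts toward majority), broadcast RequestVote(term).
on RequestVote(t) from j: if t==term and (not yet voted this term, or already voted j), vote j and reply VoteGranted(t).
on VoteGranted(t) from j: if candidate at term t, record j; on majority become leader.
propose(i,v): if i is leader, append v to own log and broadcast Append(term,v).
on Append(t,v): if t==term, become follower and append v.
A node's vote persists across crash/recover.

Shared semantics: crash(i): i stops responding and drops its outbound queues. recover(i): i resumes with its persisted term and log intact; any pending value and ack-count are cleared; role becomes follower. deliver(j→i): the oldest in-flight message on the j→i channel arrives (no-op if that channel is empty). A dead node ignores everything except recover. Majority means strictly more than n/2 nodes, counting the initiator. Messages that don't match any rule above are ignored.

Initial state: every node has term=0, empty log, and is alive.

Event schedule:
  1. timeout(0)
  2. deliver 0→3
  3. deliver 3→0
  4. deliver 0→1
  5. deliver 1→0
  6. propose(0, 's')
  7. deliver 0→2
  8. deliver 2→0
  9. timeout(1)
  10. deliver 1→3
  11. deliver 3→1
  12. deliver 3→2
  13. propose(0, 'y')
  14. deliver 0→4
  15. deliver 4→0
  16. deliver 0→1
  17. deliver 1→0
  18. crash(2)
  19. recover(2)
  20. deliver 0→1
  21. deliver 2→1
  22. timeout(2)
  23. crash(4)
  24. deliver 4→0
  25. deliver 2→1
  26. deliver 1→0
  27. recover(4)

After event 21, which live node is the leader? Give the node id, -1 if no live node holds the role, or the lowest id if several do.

[1] timeout(0) → N0(cand t1 [-])
[2] deliver 0→3 → N3(foll t1 [-])
[3] deliver 3→0 → ∅
[4] deliver 0→1 → N1(foll t1 [-])
[5] deliver 1→0 → N0(lead t1 [-])
[6] propose(0,'s') → N0(lead t1 [s])
[7] deliver 0→2 → N2(foll t1 [-])
[8] deliver 2→0 → ∅
[9] timeout(1) → N1(cand t2 [-])
[10] deliver 1→3 → N3(foll t2 [-])
[11] deliver 3→1 → ∅
[12] deliver 3→2 → ∅
[13] propose(0,'y') → N0(lead t1 [s,y])
[14] deliver 0→4 → N4(foll t1 [-])
[15] deliver 4→0 → ∅
[16] deliver 0→1 → ∅
[17] deliver 1→0 → N0(foll t2 [s,y])
[18] crash(2) → N2(✗foll t1 [-])
[19] recover(2) → N2(foll t1 [-])
[20] deliver 0→1 → ∅
[21] deliver 2→1 → ∅

-1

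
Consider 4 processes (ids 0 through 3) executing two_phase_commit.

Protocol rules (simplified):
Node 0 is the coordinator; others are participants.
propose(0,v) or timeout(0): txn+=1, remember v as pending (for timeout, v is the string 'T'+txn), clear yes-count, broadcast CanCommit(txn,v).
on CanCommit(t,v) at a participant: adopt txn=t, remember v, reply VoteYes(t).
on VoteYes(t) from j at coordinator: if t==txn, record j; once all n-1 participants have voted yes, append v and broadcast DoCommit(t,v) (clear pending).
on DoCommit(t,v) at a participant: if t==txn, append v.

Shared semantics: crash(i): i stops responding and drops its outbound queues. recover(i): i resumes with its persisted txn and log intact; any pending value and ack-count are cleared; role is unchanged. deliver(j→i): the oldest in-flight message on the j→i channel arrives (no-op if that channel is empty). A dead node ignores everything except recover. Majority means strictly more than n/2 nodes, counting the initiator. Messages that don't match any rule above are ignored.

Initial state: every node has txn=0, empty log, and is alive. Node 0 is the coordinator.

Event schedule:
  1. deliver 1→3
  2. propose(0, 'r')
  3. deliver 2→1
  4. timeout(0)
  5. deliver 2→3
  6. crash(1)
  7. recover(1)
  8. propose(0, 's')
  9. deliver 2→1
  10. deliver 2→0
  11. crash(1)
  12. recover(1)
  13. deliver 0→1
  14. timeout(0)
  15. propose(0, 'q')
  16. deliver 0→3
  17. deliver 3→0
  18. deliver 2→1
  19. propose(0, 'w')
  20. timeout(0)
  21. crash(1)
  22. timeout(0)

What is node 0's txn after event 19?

6

after 1 — deliver 1→3: ·
after 2 — propose(0,'r'): n0:coor/t1/[-]
after 3 — deliver 2→1: ·
after 4 — timeout(0): n0:coor/t2/[-]
after 5 — deliver 2→3: ·
after 6 — crash(1): n1:✗part/t0/[-]
after 7 — recover(1): n1:part/t0/[-]
after 8 — propose(0,'s'): n0:coor/t3/[-]
after 9 — deliver 2→1: ·
after 10 — deliver 2→0: ·
after 11 — crash(1): n1:✗part/t0/[-]
after 12 — recover(1): n1:part/t0/[-]
after 13 — deliver 0→1: n1:part/t1/[-]
after 14 — timeout(0): n0:coor/t4/[-]
after 15 — propose(0,'q'): n0:coor/t5/[-]
after 16 — deliver 0→3: n3:part/t1/[-]
after 17 — deliver 3→0: ·
after 18 — deliver 2→1: ·
after 19 — propose(0,'w'): n0:coor/t6/[-]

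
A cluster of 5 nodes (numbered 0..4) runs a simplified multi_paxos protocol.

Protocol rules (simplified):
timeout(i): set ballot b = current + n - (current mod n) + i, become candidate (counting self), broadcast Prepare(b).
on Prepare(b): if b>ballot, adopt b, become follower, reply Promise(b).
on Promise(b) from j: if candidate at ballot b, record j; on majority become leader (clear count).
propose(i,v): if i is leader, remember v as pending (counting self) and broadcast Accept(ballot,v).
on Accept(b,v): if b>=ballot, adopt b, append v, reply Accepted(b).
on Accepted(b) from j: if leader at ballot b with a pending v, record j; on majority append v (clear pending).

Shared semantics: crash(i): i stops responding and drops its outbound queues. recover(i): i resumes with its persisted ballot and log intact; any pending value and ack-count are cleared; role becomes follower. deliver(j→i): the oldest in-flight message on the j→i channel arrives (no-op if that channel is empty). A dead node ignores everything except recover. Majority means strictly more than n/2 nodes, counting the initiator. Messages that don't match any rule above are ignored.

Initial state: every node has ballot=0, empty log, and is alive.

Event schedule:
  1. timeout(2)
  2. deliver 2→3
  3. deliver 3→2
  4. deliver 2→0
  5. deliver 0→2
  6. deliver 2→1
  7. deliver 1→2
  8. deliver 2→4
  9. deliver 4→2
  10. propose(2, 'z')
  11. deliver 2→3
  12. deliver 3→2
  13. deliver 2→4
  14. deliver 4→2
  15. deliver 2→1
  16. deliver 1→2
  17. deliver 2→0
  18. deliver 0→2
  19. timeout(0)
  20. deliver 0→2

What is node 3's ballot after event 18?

7

[1] timeout(2) → N2(cand b7 [-])
[2] deliver 2→3 → N3(foll b7 [-])
[3] deliver 3→2 → ∅
[4] deliver 2→0 → N0(foll b7 [-])
[5] deliver 0→2 → N2(lead b7 [-])
[6] deliver 2→1 → N1(foll b7 [-])
[7] deliver 1→2 → ∅
[8] deliver 2→4 → N4(foll b7 [-])
[9] deliver 4→2 → ∅
[10] propose(2,'z') → ∅
[11] deliver 2→3 → N3(foll b7 [z])
[12] deliver 3→2 → ∅
[13] deliver 2→4 → N4(foll b7 [z])
[14] deliver 4→2 → N2(lead b7 [z])
[15] deliver 2→1 → N1(foll b7 [z])
[16] deliver 1→2 → ∅
[17] deliver 2→0 → N0(foll b7 [z])
[18] deliver 0→2 → ∅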